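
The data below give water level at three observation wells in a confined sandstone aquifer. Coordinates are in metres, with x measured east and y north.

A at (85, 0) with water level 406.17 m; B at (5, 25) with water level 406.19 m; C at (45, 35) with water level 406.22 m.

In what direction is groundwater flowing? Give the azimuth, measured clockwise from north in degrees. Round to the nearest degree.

Differences from A: to B (Δx, Δy, Δh) = (-80, 25, +0.02); to C = (-40, 35, +0.05).
Solve a·Δx + b·Δy = Δh: det = (-80)·35 − (-40)·25 = -1800.
∂h/∂x = [(+0.02)·35 − (+0.05)·25] / -1800 = +0.0003056
∂h/∂y = [(-80)·(+0.05) − (-40)·(+0.02)] / -1800 = +0.001778
Flow direction (−∇h) has components (-0.0003056 E, -0.001778 N).
Azimuth = atan2(E, N) = atan2(-0.0003056, -0.001778) = 189.8° ≈ 190°.

190°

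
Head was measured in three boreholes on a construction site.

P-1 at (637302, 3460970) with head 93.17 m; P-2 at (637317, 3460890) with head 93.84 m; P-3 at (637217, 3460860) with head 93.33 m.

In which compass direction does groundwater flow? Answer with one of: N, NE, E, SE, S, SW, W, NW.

Differences from P-1: to P-2 (Δx, Δy, Δh) = (15, -80, +0.67); to P-3 = (-85, -110, +0.16).
Solve a·Δx + b·Δy = Δh: det = 15·(-110) − (-85)·(-80) = -8450.
∂h/∂x = [(+0.67)·(-110) − (+0.16)·(-80)] / -8450 = +0.007207
∂h/∂y = [15·(+0.16) − (-85)·(+0.67)] / -8450 = -0.007024
Flow = −∇h = (-0.007207 east, +0.007024 north), which points northwest.

NW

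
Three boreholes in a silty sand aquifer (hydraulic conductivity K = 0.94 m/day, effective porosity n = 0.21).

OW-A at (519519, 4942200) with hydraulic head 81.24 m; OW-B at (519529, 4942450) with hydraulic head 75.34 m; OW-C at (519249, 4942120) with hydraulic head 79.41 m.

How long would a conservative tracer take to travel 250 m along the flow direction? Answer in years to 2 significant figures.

Differences from OW-A: to OW-B (Δx, Δy, Δh) = (10, 250, -5.90); to OW-C = (-270, -80, -1.83).
Solve a·Δx + b·Δy = Δh: det = 10·(-80) − (-270)·250 = 66700.
∂h/∂x = [(-5.90)·(-80) − (-1.83)·250] / 66700 = +0.01394
∂h/∂y = [10·(-1.83) − (-270)·(-5.90)] / 66700 = -0.02416
|∇h| = √(0.01394² + -0.02416²) = 0.02789
Seepage velocity v = K·i/n = 0.94 × 0.02789 / 0.21 = 0.1248 m/day.
t = 250 / 0.1248 = 2003 days = 5.48 years.

5.5 years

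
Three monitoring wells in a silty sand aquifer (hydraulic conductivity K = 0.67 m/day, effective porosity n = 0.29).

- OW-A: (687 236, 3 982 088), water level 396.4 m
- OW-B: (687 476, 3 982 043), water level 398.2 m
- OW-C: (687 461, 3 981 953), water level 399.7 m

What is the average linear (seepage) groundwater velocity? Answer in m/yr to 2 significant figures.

Taking OW-A as reference: OW-B−OW-A = (240, -45, +1.8); OW-C−OW-A = (225, -135, +3.3).
Determinant of the coordinate differences = 240·(-135) − 225·(-45) = -22275.
∂h/∂x = [(+1.8)·(-135) − (+3.3)·(-45)] / -22275 = +0.004242
∂h/∂y = [240·(+3.3) − 225·(+1.8)] / -22275 = -0.01737
|∇h| = √(0.004242² + -0.01737²) = 0.01788
Seepage velocity v = K·i/n = 0.67 × 0.01788 / 0.29 = 0.04131 m/day = 15.09 m/yr.

15 m/yr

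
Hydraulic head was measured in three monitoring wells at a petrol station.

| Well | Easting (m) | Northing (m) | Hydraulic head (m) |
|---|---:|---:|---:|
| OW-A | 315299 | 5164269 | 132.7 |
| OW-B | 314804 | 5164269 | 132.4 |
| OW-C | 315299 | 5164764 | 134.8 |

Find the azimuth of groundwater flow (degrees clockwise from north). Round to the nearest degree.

188°

∂h/∂x = (132.4 − 132.7) / (314804 − 315299) = +0.0006061
∂h/∂y = (134.8 − 132.7) / (5164764 − 5164269) = +0.004242
Flow direction (−∇h) has components (-0.0006061 E, -0.004242 N).
Azimuth = atan2(E, N) = atan2(-0.0006061, -0.004242) = 188.1° ≈ 188°.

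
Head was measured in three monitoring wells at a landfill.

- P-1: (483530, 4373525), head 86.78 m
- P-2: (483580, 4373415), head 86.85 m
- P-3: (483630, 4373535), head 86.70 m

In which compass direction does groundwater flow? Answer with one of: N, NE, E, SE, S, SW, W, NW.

With h = a·x + b·y + c and P-1 as origin, the differences give:
  50·a + (-110)·b = +0.07
  100·a + 10·b = -0.08
Eliminate b (×10 and ×(-110), subtract): 11500·a = -8.100 → a = ∂h/∂x = -0.0007043
Back-substitute: b = ∂h/∂y = -0.0009565.
Flow = −∇h = (+0.0007043 east, +0.0009565 north), which points northeast.

NE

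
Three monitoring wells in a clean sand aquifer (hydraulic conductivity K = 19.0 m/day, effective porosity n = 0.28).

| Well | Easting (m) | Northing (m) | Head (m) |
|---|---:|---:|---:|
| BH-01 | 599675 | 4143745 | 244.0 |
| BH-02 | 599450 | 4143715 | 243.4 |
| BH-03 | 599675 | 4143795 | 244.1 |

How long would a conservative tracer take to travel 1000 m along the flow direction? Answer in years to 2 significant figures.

With h = a·x + b·y + c and BH-01 as origin, the differences give:
  (-225)·a + (-30)·b = -0.6
  0·a + 50·b = +0.1
Eliminate b (×50 and ×(-30), subtract): -11250·a = -27.00 → a = ∂h/∂x = +0.002400
Back-substitute: b = ∂h/∂y = +0.002000.
|∇h| = √(0.002400² + 0.002000²) = 0.003124
Seepage velocity v = K·i/n = 19.0 × 0.003124 / 0.28 = 0.212 m/day.
t = 1000 / 0.212 = 4717 days = 12.9 years.

13 years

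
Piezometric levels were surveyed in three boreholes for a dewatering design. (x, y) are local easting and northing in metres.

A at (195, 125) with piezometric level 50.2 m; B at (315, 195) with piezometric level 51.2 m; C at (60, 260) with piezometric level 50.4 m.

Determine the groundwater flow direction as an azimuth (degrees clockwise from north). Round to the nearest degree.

Differences from A: to B (Δx, Δy, Δh) = (120, 70, +1.0); to C = (-135, 135, +0.2).
Determinant of the coordinate differences = 120·135 − (-135)·70 = 25650.
∂h/∂x = [(+1.0)·135 − (+0.2)·70] / 25650 = +0.004717
∂h/∂y = [120·(+0.2) − (-135)·(+1.0)] / 25650 = +0.006199
Flow direction (−∇h) has components (-0.004717 E, -0.006199 N).
Azimuth = atan2(E, N) = atan2(-0.004717, -0.006199) = 217.3° ≈ 217°.

217°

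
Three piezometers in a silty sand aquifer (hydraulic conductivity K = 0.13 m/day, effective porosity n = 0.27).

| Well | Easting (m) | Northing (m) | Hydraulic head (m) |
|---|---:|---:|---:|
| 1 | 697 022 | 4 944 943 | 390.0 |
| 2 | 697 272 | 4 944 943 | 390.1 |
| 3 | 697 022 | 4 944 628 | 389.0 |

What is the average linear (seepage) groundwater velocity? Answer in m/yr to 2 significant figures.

0.56 m/yr

∂h/∂x = (390.1 − 390.0) / (697272 − 697022) = +0.0004000
∂h/∂y = (389.0 − 390.0) / (4944628 − 4944943) = +0.003175
|∇h| = √(0.0004000² + 0.003175²) = 0.0032
Seepage velocity v = K·i/n = 0.13 × 0.0032 / 0.27 = 0.001541 m/day = 0.5629 m/yr.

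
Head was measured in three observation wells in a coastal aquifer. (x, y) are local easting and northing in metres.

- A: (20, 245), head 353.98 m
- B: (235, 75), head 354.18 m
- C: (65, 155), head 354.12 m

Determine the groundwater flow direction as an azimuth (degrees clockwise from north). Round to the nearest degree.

With h = a·x + b·y + c and A as origin, the differences give:
  215·a + (-170)·b = +0.20
  45·a + (-90)·b = +0.14
Eliminate b (×(-90) and ×(-170), subtract): -11700·a = 5.800 → a = ∂h/∂x = -0.0004957
Back-substitute: b = ∂h/∂y = -0.001803.
Flow direction (−∇h) has components (+0.0004957 E, +0.001803 N).
Azimuth = atan2(E, N) = atan2(+0.0004957, +0.001803) = 15.4° ≈ 015°.

015°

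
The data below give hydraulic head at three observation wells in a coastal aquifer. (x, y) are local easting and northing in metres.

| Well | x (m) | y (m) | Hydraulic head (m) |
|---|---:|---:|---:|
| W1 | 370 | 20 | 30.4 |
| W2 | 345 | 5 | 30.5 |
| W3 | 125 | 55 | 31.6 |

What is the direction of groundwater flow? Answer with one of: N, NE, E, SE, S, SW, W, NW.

With h = a·x + b·y + c and W1 as origin, the differences give:
  (-25)·a + (-15)·b = +0.1
  (-245)·a + 35·b = +1.2
Eliminate b (×35 and ×(-15), subtract): -4550·a = 21.50 → a = ∂h/∂x = -0.004725
Back-substitute: b = ∂h/∂y = +0.001209.
Flow = −∇h = (+0.004725 east, -0.001209 north), which points east.

E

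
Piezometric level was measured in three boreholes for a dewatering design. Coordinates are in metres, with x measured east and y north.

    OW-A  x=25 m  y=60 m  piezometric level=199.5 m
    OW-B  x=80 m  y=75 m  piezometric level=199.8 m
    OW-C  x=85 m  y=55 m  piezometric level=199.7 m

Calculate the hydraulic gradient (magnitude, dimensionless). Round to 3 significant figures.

0.00708

Three-point gradient (reference OW-A): Δ to OW-B = (55, 15, +0.3), Δ to OW-C = (60, -5, +0.2).
∂h/∂x = +0.003830, ∂h/∂y = +0.005957 (det = -1175).
|∇h| = √(0.003830² + 0.005957²) = 0.007082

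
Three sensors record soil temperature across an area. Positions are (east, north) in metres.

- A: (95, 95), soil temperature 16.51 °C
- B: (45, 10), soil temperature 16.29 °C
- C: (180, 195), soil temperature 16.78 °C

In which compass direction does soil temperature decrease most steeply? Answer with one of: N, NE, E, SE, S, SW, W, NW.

Differences from A: to B (Δx, Δy, Δh) = (-50, -85, -0.22); to C = (85, 100, +0.27).
Determinant of the coordinate differences = (-50)·100 − 85·(-85) = 2225.
∂T/∂x = [(-0.22)·100 − (+0.27)·(-85)] / 2225 = +0.0004270
∂T/∂y = [(-50)·(+0.27) − 85·(-0.22)] / 2225 = +0.002337
Steepest decrease is along −∇f = (-0.0004270 E, -0.002337 N) → south.

S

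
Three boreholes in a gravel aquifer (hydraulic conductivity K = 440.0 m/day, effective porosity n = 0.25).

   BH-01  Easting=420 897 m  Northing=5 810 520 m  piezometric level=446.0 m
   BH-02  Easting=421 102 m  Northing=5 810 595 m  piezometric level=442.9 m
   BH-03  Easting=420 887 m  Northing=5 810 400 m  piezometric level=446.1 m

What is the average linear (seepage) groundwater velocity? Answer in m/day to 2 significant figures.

27 m/day

Taking BH-01 as reference: BH-02−BH-01 = (205, 75, -3.1); BH-03−BH-01 = (-10, -120, +0.1).
Determinant of the coordinate differences = 205·(-120) − (-10)·75 = -23850.
∂h/∂x = [(-3.1)·(-120) − (+0.1)·75] / -23850 = -0.01528
∂h/∂y = [205·(+0.1) − (-10)·(-3.1)] / -23850 = +0.0004403
|∇h| = √(-0.01528² + 0.0004403²) = 0.01529
Seepage velocity v = K·i/n = 440.0 × 0.01529 / 0.25 = 26.91 m/day.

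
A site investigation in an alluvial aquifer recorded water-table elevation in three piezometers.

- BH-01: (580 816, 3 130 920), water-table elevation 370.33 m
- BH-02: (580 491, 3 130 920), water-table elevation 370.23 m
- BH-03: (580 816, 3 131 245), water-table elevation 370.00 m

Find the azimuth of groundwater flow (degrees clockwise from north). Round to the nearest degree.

343°

∂h/∂x = (370.23 − 370.33) / (580491 − 580816) = +0.0003077
∂h/∂y = (370.00 − 370.33) / (3131245 − 3130920) = -0.001015
Flow direction (−∇h) has components (-0.0003077 E, +0.001015 N).
Azimuth = atan2(E, N) = atan2(-0.0003077, +0.001015) = 343.1° ≈ 343°.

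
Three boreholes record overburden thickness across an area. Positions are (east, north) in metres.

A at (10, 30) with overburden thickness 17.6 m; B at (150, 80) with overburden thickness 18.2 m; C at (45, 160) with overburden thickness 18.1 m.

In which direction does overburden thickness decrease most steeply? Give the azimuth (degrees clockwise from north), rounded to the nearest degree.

227°

Taking A as reference: B−A = (140, 50, +0.6); C−A = (35, 130, +0.5).
Solve a·Δx + b·Δy = Δd: det = 140·130 − 35·50 = 16450.
∂d/∂x = [(+0.6)·130 − (+0.5)·50] / 16450 = +0.003222
∂d/∂y = [140·(+0.5) − 35·(+0.6)] / 16450 = +0.002979
Steepest decrease is along −∇f: components (-0.003222 E, -0.002979 N).
Azimuth = atan2(-0.003222, -0.002979) = 227.2° ≈ 227°.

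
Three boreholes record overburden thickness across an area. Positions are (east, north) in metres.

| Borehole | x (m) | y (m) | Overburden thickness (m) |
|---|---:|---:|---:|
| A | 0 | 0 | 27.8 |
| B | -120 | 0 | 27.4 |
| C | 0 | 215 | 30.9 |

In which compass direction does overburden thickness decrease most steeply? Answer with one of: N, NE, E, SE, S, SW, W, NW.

∂d/∂x = (27.4 − 27.8) / (-120 − 0) = +0.003333
∂d/∂y = (30.9 − 27.8) / (215 − 0) = +0.01442
Steepest decrease is along −∇f = (-0.003333 E, -0.01442 N) → south.

S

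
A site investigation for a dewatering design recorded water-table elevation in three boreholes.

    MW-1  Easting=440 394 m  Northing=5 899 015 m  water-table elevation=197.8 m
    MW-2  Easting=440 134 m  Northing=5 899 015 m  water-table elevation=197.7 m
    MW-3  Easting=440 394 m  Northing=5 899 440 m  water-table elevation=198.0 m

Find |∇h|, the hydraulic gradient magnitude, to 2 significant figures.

∂h/∂x = (197.7 − 197.8) / (440134 − 440394) = +0.0003846
∂h/∂y = (198.0 − 197.8) / (5899440 − 5899015) = +0.0004706
|∇h| = √(0.0003846² + 0.0004706²) = 0.0006078

0.00061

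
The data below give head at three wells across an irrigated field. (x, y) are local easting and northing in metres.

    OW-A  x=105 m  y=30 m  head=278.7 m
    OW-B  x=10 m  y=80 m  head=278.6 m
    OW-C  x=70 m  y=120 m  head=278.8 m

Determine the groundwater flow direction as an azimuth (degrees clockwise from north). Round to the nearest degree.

With h = a·x + b·y + c and OW-A as origin, the differences give:
  (-95)·a + 50·b = -0.1
  (-35)·a + 90·b = +0.1
Eliminate b (×90 and ×50, subtract): -6800·a = -14.00 → a = ∂h/∂x = +0.002059
Back-substitute: b = ∂h/∂y = +0.001912.
Flow direction (−∇h) has components (-0.002059 E, -0.001912 N).
Azimuth = atan2(E, N) = atan2(-0.002059, -0.001912) = 227.1° ≈ 227°.

227°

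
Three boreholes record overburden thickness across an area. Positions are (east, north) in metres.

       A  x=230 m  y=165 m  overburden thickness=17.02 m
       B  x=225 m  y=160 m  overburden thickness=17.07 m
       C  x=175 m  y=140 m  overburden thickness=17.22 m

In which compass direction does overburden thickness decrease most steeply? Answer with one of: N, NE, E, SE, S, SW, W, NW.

Taking A as reference: B−A = (-5, -5, +0.05); C−A = (-55, -25, +0.20).
Solve a·Δx + b·Δy = Δd: det = (-5)·(-25) − (-55)·(-5) = -150.
∂d/∂x = [(+0.05)·(-25) − (+0.20)·(-5)] / -150 = +0.001667
∂d/∂y = [(-5)·(+0.20) − (-55)·(+0.05)] / -150 = -0.01167
Steepest decrease is along −∇f = (-0.001667 E, +0.01167 N) → north.

N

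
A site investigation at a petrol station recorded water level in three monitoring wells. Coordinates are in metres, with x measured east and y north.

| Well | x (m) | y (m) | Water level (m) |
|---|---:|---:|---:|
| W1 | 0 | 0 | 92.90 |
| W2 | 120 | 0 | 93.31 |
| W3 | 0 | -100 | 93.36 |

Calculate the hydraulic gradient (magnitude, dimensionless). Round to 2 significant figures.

0.0057

∂h/∂x = (93.31 − 92.90) / (120 − 0) = +0.003417
∂h/∂y = (93.36 − 92.90) / (-100 − 0) = -0.004600
|∇h| = √(0.003417² + -0.004600²) = 0.00573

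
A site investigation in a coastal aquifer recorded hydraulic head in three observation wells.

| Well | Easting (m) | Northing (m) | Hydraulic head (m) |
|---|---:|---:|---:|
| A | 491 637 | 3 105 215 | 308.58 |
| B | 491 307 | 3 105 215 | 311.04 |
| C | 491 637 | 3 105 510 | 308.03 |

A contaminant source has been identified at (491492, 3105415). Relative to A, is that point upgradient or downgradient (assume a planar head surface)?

upgradient

∂h/∂x = (311.04 − 308.58) / (491307 − 491637) = -0.007455
∂h/∂y = (308.03 − 308.58) / (3105510 − 3105215) = -0.001864
Head at (491492, 3105415) = 308.58 + (-0.007455)·(-145) + (-0.001864)·(200) = 309.29 m.
That is higher than the 308.58 m at A, so the point is upgradient.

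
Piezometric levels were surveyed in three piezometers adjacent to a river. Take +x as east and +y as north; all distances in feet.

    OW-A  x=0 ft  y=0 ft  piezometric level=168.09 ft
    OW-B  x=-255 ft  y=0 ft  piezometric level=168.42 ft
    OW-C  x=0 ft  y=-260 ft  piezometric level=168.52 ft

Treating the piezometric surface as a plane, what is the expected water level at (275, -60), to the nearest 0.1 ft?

167.8 ft

∂h/∂x = (168.42 − 168.09) / (-255 − 0) = -0.001294
∂h/∂y = (168.52 − 168.09) / (-260 − 0) = -0.001654
h(275, -60) = 168.09 + (-0.001294)·(275) + (-0.001654)·(-60) = 168.09 -0.356 +0.099 = 167.833 ft.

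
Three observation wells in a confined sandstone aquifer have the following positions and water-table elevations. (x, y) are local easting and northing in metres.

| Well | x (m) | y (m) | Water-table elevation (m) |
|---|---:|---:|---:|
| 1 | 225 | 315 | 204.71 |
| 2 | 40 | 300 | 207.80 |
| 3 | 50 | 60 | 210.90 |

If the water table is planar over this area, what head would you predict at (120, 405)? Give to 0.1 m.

With h = a·x + b·y + c and 1 as origin, the differences give:
  (-185)·a + (-15)·b = +3.09
  (-175)·a + (-255)·b = +6.19
Eliminate b (×(-255) and ×(-15), subtract): 44550·a = -695.100 → a = ∂h/∂x = -0.01560
Back-substitute: b = ∂h/∂y = -0.01357.
h(120, 405) = 204.71 + (-0.01560)·(-105) + (-0.01357)·(90) = 204.71 +1.638 -1.221 = 205.127 m.

205.1 m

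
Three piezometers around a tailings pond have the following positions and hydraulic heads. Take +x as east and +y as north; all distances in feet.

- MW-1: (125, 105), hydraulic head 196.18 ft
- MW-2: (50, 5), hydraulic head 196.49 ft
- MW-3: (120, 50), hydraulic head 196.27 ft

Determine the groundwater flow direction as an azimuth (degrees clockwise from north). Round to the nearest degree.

Taking MW-1 as reference: MW-2−MW-1 = (-75, -100, +0.31); MW-3−MW-1 = (-5, -55, +0.09).
Solve a·Δx + b·Δy = Δh: det = (-75)·(-55) − (-5)·(-100) = 3625.
∂h/∂x = [(+0.31)·(-55) − (+0.09)·(-100)] / 3625 = -0.002221
∂h/∂y = [(-75)·(+0.09) − (-5)·(+0.31)] / 3625 = -0.001434
Flow direction (−∇h) has components (+0.002221 E, +0.001434 N).
Azimuth = atan2(E, N) = atan2(+0.002221, +0.001434) = 57.1° ≈ 057°.

057°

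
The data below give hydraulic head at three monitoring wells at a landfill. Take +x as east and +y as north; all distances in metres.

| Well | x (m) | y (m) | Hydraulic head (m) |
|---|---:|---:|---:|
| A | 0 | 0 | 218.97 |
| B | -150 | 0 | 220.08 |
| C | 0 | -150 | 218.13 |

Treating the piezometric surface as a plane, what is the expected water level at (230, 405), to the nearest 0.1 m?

219.5 m

∂h/∂x = (220.08 − 218.97) / (-150 − 0) = -0.007400
∂h/∂y = (218.13 − 218.97) / (-150 − 0) = +0.005600
h(230, 405) = 218.97 + (-0.007400)·(230) + (+0.005600)·(405) = 218.97 -1.702 +2.268 = 219.536 m.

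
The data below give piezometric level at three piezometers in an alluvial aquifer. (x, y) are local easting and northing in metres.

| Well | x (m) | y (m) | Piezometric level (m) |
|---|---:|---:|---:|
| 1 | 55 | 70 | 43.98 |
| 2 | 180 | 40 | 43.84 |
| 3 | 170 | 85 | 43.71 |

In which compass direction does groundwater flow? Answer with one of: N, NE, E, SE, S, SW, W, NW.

NE

Differences from 1: to 2 (Δx, Δy, Δh) = (125, -30, -0.14); to 3 = (115, 15, -0.27).
Determinant of the coordinate differences = 125·15 − 115·(-30) = 5325.
∂h/∂x = [(-0.14)·15 − (-0.27)·(-30)] / 5325 = -0.001915
∂h/∂y = [125·(-0.27) − 115·(-0.14)] / 5325 = -0.003315
Flow = −∇h = (+0.001915 east, +0.003315 north), which points northeast.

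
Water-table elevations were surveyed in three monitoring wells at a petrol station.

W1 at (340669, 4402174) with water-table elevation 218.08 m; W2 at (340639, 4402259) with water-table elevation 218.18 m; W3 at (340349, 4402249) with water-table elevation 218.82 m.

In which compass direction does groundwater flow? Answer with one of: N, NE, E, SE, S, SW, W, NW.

E

With h = a·x + b·y + c and W1 as origin, the differences give:
  (-30)·a + 85·b = +0.10
  (-320)·a + 75·b = +0.74
Eliminate b (×75 and ×85, subtract): 24950·a = -55.400 → a = ∂h/∂x = -0.002220
Back-substitute: b = ∂h/∂y = +0.0003928.
Flow = −∇h = (+0.002220 east, -0.0003928 north), which points east.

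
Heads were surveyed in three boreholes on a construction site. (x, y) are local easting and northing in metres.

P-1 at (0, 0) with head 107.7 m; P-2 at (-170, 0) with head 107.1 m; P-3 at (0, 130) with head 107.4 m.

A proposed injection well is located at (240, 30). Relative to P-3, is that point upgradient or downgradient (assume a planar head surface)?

upgradient

∂h/∂x = (107.1 − 107.7) / (-170 − 0) = +0.003529
∂h/∂y = (107.4 − 107.7) / (130 − 0) = -0.002308
Head at (240, 30) = 107.7 + (+0.003529)·(240) + (-0.002308)·(30) = 108.48 m.
That is higher than the 107.4 m at P-3, so the point is upgradient.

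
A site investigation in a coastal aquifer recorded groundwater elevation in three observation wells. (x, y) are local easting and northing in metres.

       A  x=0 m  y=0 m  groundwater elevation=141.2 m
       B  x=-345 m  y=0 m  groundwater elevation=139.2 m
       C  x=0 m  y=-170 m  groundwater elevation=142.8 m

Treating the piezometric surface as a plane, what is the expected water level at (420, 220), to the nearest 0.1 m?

∂h/∂x = (139.2 − 141.2) / (-345 − 0) = +0.005797
∂h/∂y = (142.8 − 141.2) / (-170 − 0) = -0.009412
h(420, 220) = 141.2 + (+0.005797)·(420) + (-0.009412)·(220) = 141.2 +2.435 -2.071 = 141.564 m.

141.6 m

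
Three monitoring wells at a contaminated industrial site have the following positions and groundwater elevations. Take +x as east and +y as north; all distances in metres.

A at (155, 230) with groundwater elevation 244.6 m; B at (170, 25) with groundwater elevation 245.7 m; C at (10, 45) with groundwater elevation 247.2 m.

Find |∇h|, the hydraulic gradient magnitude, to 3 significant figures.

0.0118

With h = a·x + b·y + c and A as origin, the differences give:
  15·a + (-205)·b = +1.1
  (-145)·a + (-185)·b = +2.6
Eliminate b (×(-185) and ×(-205), subtract): -32500·a = 329.50 → a = ∂h/∂x = -0.01014
Back-substitute: b = ∂h/∂y = -0.006108.
|∇h| = √(-0.01014² + -0.006108²) = 0.01184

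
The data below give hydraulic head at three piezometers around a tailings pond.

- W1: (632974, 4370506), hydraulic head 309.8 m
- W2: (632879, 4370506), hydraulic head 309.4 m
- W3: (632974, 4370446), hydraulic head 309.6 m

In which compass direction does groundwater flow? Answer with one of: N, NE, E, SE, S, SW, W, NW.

∂h/∂x = (309.4 − 309.8) / (632879 − 632974) = +0.004211
∂h/∂y = (309.6 − 309.8) / (4370446 − 4370506) = +0.003333
Flow = −∇h = (-0.004211 east, -0.003333 north), which points southwest.

SW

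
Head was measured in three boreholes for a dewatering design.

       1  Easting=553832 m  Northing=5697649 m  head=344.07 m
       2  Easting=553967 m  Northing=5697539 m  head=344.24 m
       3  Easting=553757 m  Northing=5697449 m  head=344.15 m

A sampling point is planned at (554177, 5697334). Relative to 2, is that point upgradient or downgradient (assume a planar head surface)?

upgradient

With h = a·x + b·y + c and 1 as origin, the differences give:
  135·a + (-110)·b = +0.17
  (-75)·a + (-200)·b = +0.08
Eliminate b (×(-200) and ×(-110), subtract): -35250·a = -25.200 → a = ∂h/∂x = +0.0007149
Back-substitute: b = ∂h/∂y = -0.0006681.
Head at (554177, 5697334) = 344.07 + (+0.0007149)·(345) + (-0.0006681)·(-315) = 344.53 m.
That is higher than the 344.24 m at 2, so the point is upgradient.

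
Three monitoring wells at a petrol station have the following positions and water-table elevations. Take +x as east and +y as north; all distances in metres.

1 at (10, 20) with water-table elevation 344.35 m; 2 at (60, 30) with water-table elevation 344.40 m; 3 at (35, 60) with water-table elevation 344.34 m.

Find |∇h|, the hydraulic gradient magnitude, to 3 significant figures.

0.00156

Taking 1 as reference: 2−1 = (50, 10, +0.05); 3−1 = (25, 40, -0.01).
Solve a·Δx + b·Δy = Δh: det = 50·40 − 25·10 = 1750.
∂h/∂x = [(+0.05)·40 − (-0.01)·10] / 1750 = +0.001200
∂h/∂y = [50·(-0.01) − 25·(+0.05)] / 1750 = -0.001000
|∇h| = √(0.001200² + -0.001000²) = 0.001562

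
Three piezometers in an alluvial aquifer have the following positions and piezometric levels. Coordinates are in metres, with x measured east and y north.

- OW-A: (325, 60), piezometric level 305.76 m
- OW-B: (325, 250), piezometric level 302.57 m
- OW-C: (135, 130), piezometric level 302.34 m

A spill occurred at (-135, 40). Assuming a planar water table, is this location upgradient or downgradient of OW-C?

downgradient

Taking OW-A as reference: OW-B−OW-A = (0, 190, -3.19); OW-C−OW-A = (-190, 70, -3.42).
Determinant of the coordinate differences = 0·70 − (-190)·190 = 36100.
∂h/∂x = [(-3.19)·70 − (-3.42)·190] / 36100 = +0.01181
∂h/∂y = [0·(-3.42) − (-190)·(-3.19)] / 36100 = -0.01679
Head at (-135, 40) = 305.76 + (+0.01181)·(-460) + (-0.01679)·(-20) = 300.66 m.
That is lower than the 302.34 m at OW-C, so the point is downgradient.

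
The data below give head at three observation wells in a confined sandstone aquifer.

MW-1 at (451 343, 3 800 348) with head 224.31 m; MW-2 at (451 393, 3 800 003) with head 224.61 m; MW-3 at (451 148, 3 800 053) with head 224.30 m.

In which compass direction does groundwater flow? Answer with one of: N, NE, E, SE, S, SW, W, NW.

Differences from MW-1: to MW-2 (Δx, Δy, Δh) = (50, -345, +0.30); to MW-3 = (-195, -295, -0.01).
Solve a·Δx + b·Δy = Δh: det = 50·(-295) − (-195)·(-345) = -82025.
∂h/∂x = [(+0.30)·(-295) − (-0.01)·(-345)] / -82025 = +0.001121
∂h/∂y = [50·(-0.01) − (-195)·(+0.30)] / -82025 = -0.0007071
Flow = −∇h = (-0.001121 east, +0.0007071 north), which points northwest.

NW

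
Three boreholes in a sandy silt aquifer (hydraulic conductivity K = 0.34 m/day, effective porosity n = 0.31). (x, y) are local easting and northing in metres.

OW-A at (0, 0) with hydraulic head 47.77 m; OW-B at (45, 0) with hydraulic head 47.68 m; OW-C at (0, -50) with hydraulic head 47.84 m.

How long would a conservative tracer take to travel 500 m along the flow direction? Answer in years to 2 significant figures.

∂h/∂x = (47.68 − 47.77) / (45 − 0) = -0.002000
∂h/∂y = (47.84 − 47.77) / (-50 − 0) = -0.001400
|∇h| = √(-0.002000² + -0.001400²) = 0.002441
Seepage velocity v = K·i/n = 0.34 × 0.002441 / 0.31 = 0.002677 m/day.
t = 500 / 0.002677 = 1.868e+05 days = 511 years.

510 years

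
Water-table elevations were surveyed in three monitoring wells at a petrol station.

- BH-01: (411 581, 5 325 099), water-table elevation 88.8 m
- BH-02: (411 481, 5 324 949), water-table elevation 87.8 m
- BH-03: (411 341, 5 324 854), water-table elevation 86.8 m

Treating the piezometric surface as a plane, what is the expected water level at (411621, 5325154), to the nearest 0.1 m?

89.2 m

Differences from BH-01: to BH-02 (Δx, Δy, Δh) = (-100, -150, -1.0); to BH-03 = (-240, -245, -2.0).
Solve a·Δx + b·Δy = Δh: det = (-100)·(-245) − (-240)·(-150) = -11500.
∂h/∂x = [(-1.0)·(-245) − (-2.0)·(-150)] / -11500 = +0.004783
∂h/∂y = [(-100)·(-2.0) − (-240)·(-1.0)] / -11500 = +0.003478
h(411621, 5325154) = 88.8 + (+0.004783)·(40) + (+0.003478)·(55) = 88.8 +0.191 +0.191 = 89.183 m.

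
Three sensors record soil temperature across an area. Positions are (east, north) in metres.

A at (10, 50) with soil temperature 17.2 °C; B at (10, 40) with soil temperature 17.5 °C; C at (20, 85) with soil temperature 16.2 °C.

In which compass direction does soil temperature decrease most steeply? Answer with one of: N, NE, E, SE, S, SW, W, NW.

N

Taking A as reference: B−A = (0, -10, +0.3); C−A = (10, 35, -1.0).
Solve a·Δx + b·Δy = ΔT: det = 0·35 − 10·(-10) = 100.
∂T/∂x = [(+0.3)·35 − (-1.0)·(-10)] / 100 = +0.005000
∂T/∂y = [0·(-1.0) − 10·(+0.3)] / 100 = -0.03000
Steepest decrease is along −∇f = (-0.005000 E, +0.03000 N) → north.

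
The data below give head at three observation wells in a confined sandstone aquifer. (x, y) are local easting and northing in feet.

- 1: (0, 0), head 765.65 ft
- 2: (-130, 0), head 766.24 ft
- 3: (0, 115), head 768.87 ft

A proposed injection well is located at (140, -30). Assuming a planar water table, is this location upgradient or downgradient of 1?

∂h/∂x = (766.24 − 765.65) / (-130 − 0) = -0.004538
∂h/∂y = (768.87 − 765.65) / (115 − 0) = +0.02800
Head at (140, -30) = 765.65 + (-0.004538)·(140) + (+0.02800)·(-30) = 764.17 ft.
That is lower than the 765.65 ft at 1, so the point is downgradient.

downgradient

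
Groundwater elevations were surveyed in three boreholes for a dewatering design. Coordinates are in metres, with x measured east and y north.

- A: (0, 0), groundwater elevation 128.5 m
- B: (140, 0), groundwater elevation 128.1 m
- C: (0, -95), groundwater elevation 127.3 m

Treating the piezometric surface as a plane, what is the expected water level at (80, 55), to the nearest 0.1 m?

∂h/∂x = (128.1 − 128.5) / (140 − 0) = -0.002857
∂h/∂y = (127.3 − 128.5) / (-95 − 0) = +0.01263
h(80, 55) = 128.5 + (-0.002857)·(80) + (+0.01263)·(55) = 128.5 -0.229 +0.695 = 128.966 m.

129.0 m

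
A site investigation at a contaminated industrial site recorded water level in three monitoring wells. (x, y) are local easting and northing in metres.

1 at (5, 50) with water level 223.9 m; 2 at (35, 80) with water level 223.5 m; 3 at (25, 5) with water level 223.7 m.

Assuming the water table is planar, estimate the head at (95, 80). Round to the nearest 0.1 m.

Differences from 1: to 2 (Δx, Δy, Δh) = (30, 30, -0.4); to 3 = (20, -45, -0.2).
Determinant of the coordinate differences = 30·(-45) − 20·30 = -1950.
∂h/∂x = [(-0.4)·(-45) − (-0.2)·30] / -1950 = -0.01231
∂h/∂y = [30·(-0.2) − 20·(-0.4)] / -1950 = -0.001026
h(95, 80) = 223.9 + (-0.01231)·(90) + (-0.001026)·(30) = 223.9 -1.108 -0.031 = 222.762 m.

222.8 m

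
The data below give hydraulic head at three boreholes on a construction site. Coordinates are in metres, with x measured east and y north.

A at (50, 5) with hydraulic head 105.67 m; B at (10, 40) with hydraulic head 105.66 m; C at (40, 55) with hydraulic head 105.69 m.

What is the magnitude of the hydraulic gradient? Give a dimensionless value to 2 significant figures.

0.00091

With h = a·x + b·y + c and A as origin, the differences give:
  (-40)·a + 35·b = -0.01
  (-10)·a + 50·b = +0.02
Eliminate b (×50 and ×35, subtract): -1650·a = -1.200 → a = ∂h/∂x = +0.0007273
Back-substitute: b = ∂h/∂y = +0.0005455.
|∇h| = √(0.0007273² + 0.0005455²) = 0.0009091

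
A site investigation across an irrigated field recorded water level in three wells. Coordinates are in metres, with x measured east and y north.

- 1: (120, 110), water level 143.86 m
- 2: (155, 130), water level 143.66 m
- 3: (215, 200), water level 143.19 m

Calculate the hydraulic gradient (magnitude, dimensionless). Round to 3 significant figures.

0.00512

With h = a·x + b·y + c and 1 as origin, the differences give:
  35·a + 20·b = -0.20
  95·a + 90·b = -0.67
Eliminate b (×90 and ×20, subtract): 1250·a = -4.600 → a = ∂h/∂x = -0.003680
Back-substitute: b = ∂h/∂y = -0.003560.
|∇h| = √(-0.003680² + -0.003560²) = 0.00512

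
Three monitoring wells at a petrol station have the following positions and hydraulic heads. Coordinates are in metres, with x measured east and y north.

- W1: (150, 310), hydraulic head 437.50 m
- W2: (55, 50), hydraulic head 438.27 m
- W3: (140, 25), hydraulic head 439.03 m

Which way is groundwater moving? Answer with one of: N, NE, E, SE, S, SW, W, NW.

NW

Taking W1 as reference: W2−W1 = (-95, -260, +0.77); W3−W1 = (-10, -285, +1.53).
Determinant of the coordinate differences = (-95)·(-285) − (-10)·(-260) = 24475.
∂h/∂x = [(+0.77)·(-285) − (+1.53)·(-260)] / 24475 = +0.007287
∂h/∂y = [(-95)·(+1.53) − (-10)·(+0.77)] / 24475 = -0.005624
Flow = −∇h = (-0.007287 east, +0.005624 north), which points northwest.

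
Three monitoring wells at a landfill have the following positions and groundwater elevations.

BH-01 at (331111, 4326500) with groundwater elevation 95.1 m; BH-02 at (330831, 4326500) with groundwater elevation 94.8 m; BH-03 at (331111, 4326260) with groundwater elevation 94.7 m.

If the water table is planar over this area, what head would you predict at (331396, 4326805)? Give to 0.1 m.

∂h/∂x = (94.8 − 95.1) / (330831 − 331111) = +0.001071
∂h/∂y = (94.7 − 95.1) / (4326260 − 4326500) = +0.001667
h(331396, 4326805) = 95.1 + (+0.001071)·(285) + (+0.001667)·(305) = 95.1 +0.305 +0.508 = 95.914 m.

95.9 m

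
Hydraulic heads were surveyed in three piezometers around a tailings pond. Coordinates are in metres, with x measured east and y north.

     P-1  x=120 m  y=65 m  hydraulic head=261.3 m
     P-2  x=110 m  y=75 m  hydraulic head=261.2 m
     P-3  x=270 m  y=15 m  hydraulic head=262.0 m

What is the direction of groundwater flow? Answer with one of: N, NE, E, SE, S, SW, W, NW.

N

With h = a·x + b·y + c and P-1 as origin, the differences give:
  (-10)·a + 10·b = -0.1
  150·a + (-50)·b = +0.7
Eliminate b (×(-50) and ×10, subtract): -1000·a = -2.00 → a = ∂h/∂x = +0.002000
Back-substitute: b = ∂h/∂y = -0.008000.
Flow = −∇h = (-0.002000 east, +0.008000 north), which points north.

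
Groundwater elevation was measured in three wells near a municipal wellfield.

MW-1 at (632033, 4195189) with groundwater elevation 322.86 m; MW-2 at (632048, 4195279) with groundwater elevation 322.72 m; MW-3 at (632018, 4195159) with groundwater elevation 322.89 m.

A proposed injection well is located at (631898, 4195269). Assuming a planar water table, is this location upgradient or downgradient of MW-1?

downgradient

With h = a·x + b·y + c and MW-1 as origin, the differences give:
  15·a + 90·b = -0.14
  (-15)·a + (-30)·b = +0.03
Eliminate b (×(-30) and ×90, subtract): 900·a = 1.500 → a = ∂h/∂x = +0.001667
Back-substitute: b = ∂h/∂y = -0.001833.
Head at (631898, 4195269) = 322.86 + (+0.001667)·(-135) + (-0.001833)·(80) = 322.49 m.
That is lower than the 322.86 m at MW-1, so the point is downgradient.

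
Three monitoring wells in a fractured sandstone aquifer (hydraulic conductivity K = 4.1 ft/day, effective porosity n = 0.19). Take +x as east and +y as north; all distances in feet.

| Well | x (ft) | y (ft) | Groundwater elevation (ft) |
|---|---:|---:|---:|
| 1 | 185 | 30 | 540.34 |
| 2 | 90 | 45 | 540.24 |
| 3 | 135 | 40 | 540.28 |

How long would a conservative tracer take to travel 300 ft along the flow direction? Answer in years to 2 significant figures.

Three-point gradient (reference 1): Δ to 2 = (-95, 15, -0.10), Δ to 3 = (-50, 10, -0.06).
∂h/∂x = +0.0005000, ∂h/∂y = -0.003500 (det = -200).
|∇h| = √(0.0005000² + -0.003500²) = 0.003536
Seepage velocity v = K·i/n = 4.1 × 0.003536 / 0.19 = 0.0763 ft/day.
t = 300 / 0.0763 = 3932 days = 10.8 years.

11 years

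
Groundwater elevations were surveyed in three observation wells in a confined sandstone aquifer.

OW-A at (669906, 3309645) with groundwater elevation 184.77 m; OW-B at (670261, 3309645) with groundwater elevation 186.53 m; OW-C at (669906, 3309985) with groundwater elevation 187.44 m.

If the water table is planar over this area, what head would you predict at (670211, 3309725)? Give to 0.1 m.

186.9 m

∂h/∂x = (186.53 − 184.77) / (670261 − 669906) = +0.004958
∂h/∂y = (187.44 − 184.77) / (3309985 − 3309645) = +0.007853
h(670211, 3309725) = 184.77 + (+0.004958)·(305) + (+0.007853)·(80) = 184.77 +1.512 +0.628 = 186.910 m.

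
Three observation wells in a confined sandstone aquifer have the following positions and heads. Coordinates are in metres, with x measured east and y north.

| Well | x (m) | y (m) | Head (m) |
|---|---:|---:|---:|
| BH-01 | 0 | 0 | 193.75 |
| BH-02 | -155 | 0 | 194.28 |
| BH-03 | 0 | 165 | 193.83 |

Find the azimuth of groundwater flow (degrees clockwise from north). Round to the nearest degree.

098°

∂h/∂x = (194.28 − 193.75) / (-155 − 0) = -0.003419
∂h/∂y = (193.83 − 193.75) / (165 − 0) = +0.0004848
Flow direction (−∇h) has components (+0.003419 E, -0.0004848 N).
Azimuth = atan2(E, N) = atan2(+0.003419, -0.0004848) = 98.1° ≈ 098°.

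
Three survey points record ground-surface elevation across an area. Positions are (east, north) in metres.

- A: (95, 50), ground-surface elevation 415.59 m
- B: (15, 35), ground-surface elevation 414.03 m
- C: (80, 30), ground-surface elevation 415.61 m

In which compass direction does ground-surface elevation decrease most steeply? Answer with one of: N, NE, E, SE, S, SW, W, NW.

With z = a·x + b·y + c and A as origin, the differences give:
  (-80)·a + (-15)·b = -1.56
  (-15)·a + (-20)·b = +0.02
Eliminate b (×(-20) and ×(-15), subtract): 1375·a = 31.500 → a = ∂z/∂x = +0.02291
Back-substitute: b = ∂z/∂y = -0.01818.
Steepest decrease is along −∇f = (-0.02291 E, +0.01818 N) → northwest.

NW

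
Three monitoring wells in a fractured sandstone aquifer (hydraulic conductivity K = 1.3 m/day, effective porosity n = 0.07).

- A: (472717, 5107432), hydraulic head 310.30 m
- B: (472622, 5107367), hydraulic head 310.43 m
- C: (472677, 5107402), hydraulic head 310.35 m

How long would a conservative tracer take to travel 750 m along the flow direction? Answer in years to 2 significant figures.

35 years

With h = a·x + b·y + c and A as origin, the differences give:
  (-95)·a + (-65)·b = +0.13
  (-40)·a + (-30)·b = +0.05
Eliminate b (×(-30) and ×(-65), subtract): 250·a = -0.650 → a = ∂h/∂x = -0.002600
Back-substitute: b = ∂h/∂y = +0.001800.
|∇h| = √(-0.002600² + 0.001800²) = 0.003162
Seepage velocity v = K·i/n = 1.3 × 0.003162 / 0.07 = 0.05872 m/day.
t = 750 / 0.05872 = 1.277e+04 days = 35 years.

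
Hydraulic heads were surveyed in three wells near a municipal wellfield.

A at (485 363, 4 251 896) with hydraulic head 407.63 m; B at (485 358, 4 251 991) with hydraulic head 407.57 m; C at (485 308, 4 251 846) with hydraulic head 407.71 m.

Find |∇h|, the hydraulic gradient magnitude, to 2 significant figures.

0.0011

Three-point gradient (reference A): Δ to B = (-5, 95, -0.06), Δ to C = (-55, -50, +0.08).
∂h/∂x = -0.0008402, ∂h/∂y = -0.0006758 (det = 5475).
|∇h| = √(-0.0008402² + -0.0006758²) = 0.001078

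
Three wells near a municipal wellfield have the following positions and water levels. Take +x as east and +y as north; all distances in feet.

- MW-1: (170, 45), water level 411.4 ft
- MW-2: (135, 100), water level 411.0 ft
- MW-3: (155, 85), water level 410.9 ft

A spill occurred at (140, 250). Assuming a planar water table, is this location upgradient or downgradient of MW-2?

With h = a·x + b·y + c and MW-1 as origin, the differences give:
  (-35)·a + 55·b = -0.4
  (-15)·a + 40·b = -0.5
Eliminate b (×40 and ×55, subtract): -575·a = 11.50 → a = ∂h/∂x = -0.02000
Back-substitute: b = ∂h/∂y = -0.02000.
Head at (140, 250) = 411.4 + (-0.02000)·(-30) + (-0.02000)·(205) = 407.90 ft.
That is lower than the 411.0 ft at MW-2, so the point is downgradient.

downgradient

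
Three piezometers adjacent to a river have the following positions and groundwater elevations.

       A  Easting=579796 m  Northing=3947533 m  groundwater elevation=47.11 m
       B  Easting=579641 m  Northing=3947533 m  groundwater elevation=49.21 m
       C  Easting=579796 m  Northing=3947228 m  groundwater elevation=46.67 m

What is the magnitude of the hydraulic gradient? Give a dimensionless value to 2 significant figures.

∂h/∂x = (49.21 − 47.11) / (579641 − 579796) = -0.01355
∂h/∂y = (46.67 − 47.11) / (3947228 − 3947533) = +0.001443
|∇h| = √(-0.01355² + 0.001443²) = 0.01363

0.014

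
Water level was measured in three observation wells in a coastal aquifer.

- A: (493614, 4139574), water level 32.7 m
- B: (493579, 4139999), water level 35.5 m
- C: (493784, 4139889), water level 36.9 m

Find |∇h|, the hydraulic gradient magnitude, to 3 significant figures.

0.0132

Differences from A: to B (Δx, Δy, Δh) = (-35, 425, +2.8); to C = (170, 315, +4.2).
Solve a·Δx + b·Δy = Δh: det = (-35)·315 − 170·425 = -83275.
∂h/∂x = [(+2.8)·315 − (+4.2)·425] / -83275 = +0.01084
∂h/∂y = [(-35)·(+4.2) − 170·(+2.8)] / -83275 = +0.007481
|∇h| = √(0.01084² + 0.007481²) = 0.01317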